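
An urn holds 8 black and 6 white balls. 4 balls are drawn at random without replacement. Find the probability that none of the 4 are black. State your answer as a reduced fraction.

15/1001

There are C(14,4) = 1001 possible selections.
Selections with no black (all white): C(6,4) = 15.
Probability = 15/1001.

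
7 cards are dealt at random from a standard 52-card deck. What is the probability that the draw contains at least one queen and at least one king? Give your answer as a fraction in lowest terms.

There are C(52,7) = 133784560 possible draws.
By inclusion-exclusion on the complements, draws missing all queens or all kings: C(48,7) + C(48,7) − C(44,7) = 73629072 + 73629072 − 38320568 = 108937576.
So draws with at least one of each: 133784560 − 108937576 = 24846984, probability 24846984/133784560 = 3105873/16723070.

3105873/16723070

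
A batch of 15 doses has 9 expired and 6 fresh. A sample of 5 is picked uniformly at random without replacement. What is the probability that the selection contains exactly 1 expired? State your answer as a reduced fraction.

Total number of selections: C(15,5) = 3003.
Selections with exactly 1 expired: choose 1 of the 9 expired and 4 of the 6 fresh, C(9,1)·C(6,4) = 9·15 = 135.
Probability = 135/3003 = 45/1001.

45/1001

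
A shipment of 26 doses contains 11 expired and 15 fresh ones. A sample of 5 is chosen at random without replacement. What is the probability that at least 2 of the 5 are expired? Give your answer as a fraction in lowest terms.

167/230

There are C(26,5) = 65780 ways to choose the 5.
Count the complement (fewer than 2 expired): C(11,0)·C(15,5) + C(11,1)·C(15,4) = 3003 + 15015 = 18018.
Probability = 1 − 18018/65780 = 47762/65780 = 167/230.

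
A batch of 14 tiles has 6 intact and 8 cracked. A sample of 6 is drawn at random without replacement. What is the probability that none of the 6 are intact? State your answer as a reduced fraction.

4/429

There are C(14,6) = 3003 possible selections.
Selections with no intact (all cracked): C(8,6) = 28.
Probability = 28/3003 = 4/429.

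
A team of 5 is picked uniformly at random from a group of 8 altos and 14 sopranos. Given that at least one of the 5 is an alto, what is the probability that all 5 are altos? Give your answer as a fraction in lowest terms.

2/869

Work in counts. Selections with at least one alto: C(22,5) − C(14,5) = 26334 − 2002 = 24332.
Of those, selections where all 5 are altos: C(8,5) = 56.
Conditional probability = 56/24332 = 2/869.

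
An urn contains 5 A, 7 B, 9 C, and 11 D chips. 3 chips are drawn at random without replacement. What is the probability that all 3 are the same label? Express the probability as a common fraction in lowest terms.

147/2480

There are C(32,3) = 4960 ways to draw 3 chips.
All same label: C(5,3) + C(7,3) + C(9,3) + C(11,3) = 10 + 35 + 84 + 165 = 294.
Probability = 294/4960 = 147/2480.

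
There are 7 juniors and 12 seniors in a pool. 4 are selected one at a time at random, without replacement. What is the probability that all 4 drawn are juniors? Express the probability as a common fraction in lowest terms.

Multiply the conditional probabilities at each draw: 7/19 · 6/18 · 5/17 · 4/16 = 840/93024 = 35/3876.

35/3876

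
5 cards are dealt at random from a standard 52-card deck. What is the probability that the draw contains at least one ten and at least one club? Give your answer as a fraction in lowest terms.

229297/866320

There are C(52,5) = 2598960 possible draws.
By inclusion-exclusion on the complements, draws missing all tens or all clubs: C(48,5) + C(39,5) − C(36,5) = 1712304 + 575757 − 376992 = 1911069.
So draws with at least one of each: 2598960 − 1911069 = 687891, probability 687891/2598960 = 229297/866320.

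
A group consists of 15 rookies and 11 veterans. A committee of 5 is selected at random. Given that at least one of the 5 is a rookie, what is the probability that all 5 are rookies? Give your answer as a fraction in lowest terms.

Work in counts. Selections with at least one rookie: C(26,5) − C(11,5) = 65780 − 462 = 65318.
Of those, selections where all 5 are rookies: C(15,5) = 3003.
Conditional probability = 3003/65318 = 273/5938.

273/5938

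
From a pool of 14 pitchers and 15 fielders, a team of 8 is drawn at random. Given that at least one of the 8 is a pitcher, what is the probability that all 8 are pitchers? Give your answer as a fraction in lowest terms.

Work in counts. Selections with at least one pitcher: C(29,8) − C(15,8) = 4292145 − 6435 = 4285710.
Of those, selections where all 8 are pitchers: C(14,8) = 3003.
Conditional probability = 3003/4285710 = 7/9990.

7/9990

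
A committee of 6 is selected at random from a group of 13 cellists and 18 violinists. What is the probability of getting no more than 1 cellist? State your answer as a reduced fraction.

476/2697

Total selections: C(31,6) = 736281.
Favorable selections (no more than 1 cellist): C(13,0)·C(18,6) + C(13,1)·C(18,5) = 18564 + 111384 = 129948.
Probability = 129948/736281 = 476/2697.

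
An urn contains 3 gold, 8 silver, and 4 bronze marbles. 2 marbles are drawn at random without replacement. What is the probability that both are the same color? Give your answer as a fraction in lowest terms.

37/105

There are C(15,2) = 105 ways to draw 2 marbles.
All same color: C(3,2) + C(8,2) + C(4,2) = 3 + 28 + 6 = 37.
Probability = 37/105.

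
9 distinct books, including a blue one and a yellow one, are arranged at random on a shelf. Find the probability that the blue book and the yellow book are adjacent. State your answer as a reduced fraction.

2/9

There are 9! = 362880 arrangements.
Treat the blue book and the yellow book as a block: 8! arrangements of the blocks × 2 orders within the block = 2·40320 = 80640.
Probability = 80640/362880 = 2/9.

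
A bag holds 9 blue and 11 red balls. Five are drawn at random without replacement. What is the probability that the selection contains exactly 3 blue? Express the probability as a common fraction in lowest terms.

Total number of selections: C(20,5) = 15504.
Selections with exactly 3 blue: choose 3 of the 9 blue and 2 of the 11 red, C(9,3)·C(11,2) = 84·55 = 4620.
Probability = 4620/15504 = 385/1292.

385/1292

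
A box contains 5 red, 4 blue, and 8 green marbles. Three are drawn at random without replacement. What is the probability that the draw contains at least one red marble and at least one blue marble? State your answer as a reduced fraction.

There are C(17,3) = 680 possible draws.
By inclusion-exclusion on the complements, draws missing all red or all blue: C(12,3) + C(13,3) − C(8,3) = 220 + 286 − 56 = 450.
So draws with at least one of each: 680 − 450 = 230, probability 230/680 = 23/68.

23/68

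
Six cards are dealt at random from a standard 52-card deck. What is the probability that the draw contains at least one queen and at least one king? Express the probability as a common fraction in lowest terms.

There are C(52,6) = 20358520 possible draws.
By inclusion-exclusion on the complements, draws missing all queens or all kings: C(48,6) + C(48,6) − C(44,6) = 12271512 + 12271512 − 7059052 = 17483972.
So draws with at least one of each: 20358520 − 17483972 = 2874548, probability 2874548/20358520 = 718637/5089630.

718637/5089630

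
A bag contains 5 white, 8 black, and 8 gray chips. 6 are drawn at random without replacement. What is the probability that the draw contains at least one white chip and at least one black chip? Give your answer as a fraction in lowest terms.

There are C(21,6) = 54264 possible draws.
By inclusion-exclusion on the complements, draws missing all white or all black: C(16,6) + C(13,6) − C(8,6) = 8008 + 1716 − 28 = 9696.
So draws with at least one of each: 54264 − 9696 = 44568, probability 44568/54264 = 1857/2261.

1857/2261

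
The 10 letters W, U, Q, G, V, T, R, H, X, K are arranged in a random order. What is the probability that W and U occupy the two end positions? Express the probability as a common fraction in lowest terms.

1/45

There are 10! = 3628800 arrangements.
Place W and U at the ends in 2 ways, arrange the remaining 8 in 8! = 40320 ways: 2·40320 = 80640.
Probability = 80640/3628800 = 1/45.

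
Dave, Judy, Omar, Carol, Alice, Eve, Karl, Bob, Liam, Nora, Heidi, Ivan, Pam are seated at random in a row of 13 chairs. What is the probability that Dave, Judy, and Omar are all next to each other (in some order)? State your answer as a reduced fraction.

There are 13! = 6227020800 arrangements.
Treat the three as one block: 11! placements × 3! orders within the block = 39916800·6 = 239500800.
Probability = 239500800/6227020800 = 1/26.

1/26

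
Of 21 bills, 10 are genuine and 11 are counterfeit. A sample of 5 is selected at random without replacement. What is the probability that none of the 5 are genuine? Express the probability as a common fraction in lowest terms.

22/969

There are C(21,5) = 20349 possible selections.
Selections with no genuine (all counterfeit): C(11,5) = 462.
Probability = 462/20349 = 22/969.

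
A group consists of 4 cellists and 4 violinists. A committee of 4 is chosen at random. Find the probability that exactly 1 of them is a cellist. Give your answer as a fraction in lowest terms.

8/35

There are C(8,4) = 70 ways to choose 4 from 8.
Selections with exactly 1 cellist: choose 1 of the 4 cellists and 3 of the 4 violinists, C(4,1)·C(4,3) = 4·4 = 16.
Probability = 16/70 = 8/35.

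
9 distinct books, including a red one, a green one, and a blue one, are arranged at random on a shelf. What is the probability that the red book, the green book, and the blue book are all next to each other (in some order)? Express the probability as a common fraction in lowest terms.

There are 9! = 362880 arrangements.
Treat the three as one block: 7! placements × 3! orders within the block = 5040·6 = 30240.
Probability = 30240/362880 = 1/12.

1/12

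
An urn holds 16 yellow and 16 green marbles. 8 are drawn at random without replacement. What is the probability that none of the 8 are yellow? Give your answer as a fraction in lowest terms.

There are C(32,8) = 10518300 possible selections.
Selections with no yellow (all green): C(16,8) = 12870.
Probability = 12870/10518300 = 11/8990.

11/8990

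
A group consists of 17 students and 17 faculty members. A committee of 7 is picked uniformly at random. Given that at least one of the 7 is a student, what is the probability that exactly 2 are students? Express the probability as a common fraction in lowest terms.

6188/39413

Work in counts. Selections with at least one student: C(34,7) − C(17,7) = 5379616 − 19448 = 5360168.
Of those, selections where exactly 2 are students: C(17,2)·C(17,5) = 136·6188 = 841568.
Conditional probability = 841568/5360168 = 6188/39413.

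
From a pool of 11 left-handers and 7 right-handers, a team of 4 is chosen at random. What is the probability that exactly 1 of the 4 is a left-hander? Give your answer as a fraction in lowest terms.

77/612

The sample space is all 4-subsets of the 18: C(18,4) = 3060.
Selections with exactly 1 left-hander: choose 1 of the 11 left-handers and 3 of the 7 right-handers, C(11,1)·C(7,3) = 11·35 = 385.
Probability = 385/3060 = 77/612.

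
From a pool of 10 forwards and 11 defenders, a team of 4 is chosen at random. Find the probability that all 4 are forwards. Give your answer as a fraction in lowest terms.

2/57

There are C(21,4) = 5985 possible selections.
Selections with all forwards: C(10,4) = 210.
Probability = 210/5985 = 2/57.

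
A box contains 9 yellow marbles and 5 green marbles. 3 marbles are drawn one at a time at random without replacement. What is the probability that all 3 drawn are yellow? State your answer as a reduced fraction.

3/13

Multiply the conditional probabilities at each draw: 9/14 · 8/13 · 7/12 = 504/2184 = 3/13.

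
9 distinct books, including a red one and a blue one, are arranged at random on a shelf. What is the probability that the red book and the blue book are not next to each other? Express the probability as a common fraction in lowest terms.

There are 9! = 362880 arrangements.
Arrangements with the red book and the blue book adjacent: 2·8! = 80640.
So not adjacent: 362880 − 80640 = 282240, probability 282240/362880 = 7/9.

7/9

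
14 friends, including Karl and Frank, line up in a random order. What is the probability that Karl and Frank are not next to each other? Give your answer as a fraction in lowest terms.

There are 14! = 87178291200 arrangements.
Arrangements with Karl and Frank adjacent: 2·13! = 12454041600.
So not adjacent: 87178291200 − 12454041600 = 74724249600, probability 74724249600/87178291200 = 6/7.

6/7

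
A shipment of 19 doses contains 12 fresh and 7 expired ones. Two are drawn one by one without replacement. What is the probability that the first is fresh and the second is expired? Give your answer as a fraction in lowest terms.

Multiply the conditional probabilities at each draw: 12/19 · 7/18 = 84/342 = 14/57.

14/57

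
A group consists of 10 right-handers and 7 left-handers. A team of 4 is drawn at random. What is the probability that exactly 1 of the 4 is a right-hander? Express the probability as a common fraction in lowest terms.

5/34

There are C(17,4) = 2380 ways to choose 4 from 17.
Selections with exactly 1 right-hander: choose 1 of the 10 right-handers and 3 of the 7 left-handers, C(10,1)·C(7,3) = 10·35 = 350.
Probability = 350/2380 = 5/34.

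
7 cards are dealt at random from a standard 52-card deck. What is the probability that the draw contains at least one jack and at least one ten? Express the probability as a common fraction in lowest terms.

3105873/16723070

There are C(52,7) = 133784560 possible draws.
By inclusion-exclusion on the complements, draws missing all jacks or all tens: C(48,7) + C(48,7) − C(44,7) = 73629072 + 73629072 − 38320568 = 108937576.
So draws with at least one of each: 133784560 − 108937576 = 24846984, probability 24846984/133784560 = 3105873/16723070.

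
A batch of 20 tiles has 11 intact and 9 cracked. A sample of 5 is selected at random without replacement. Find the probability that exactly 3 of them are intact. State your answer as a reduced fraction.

There are C(20,5) = 15504 ways to choose 5 from 20.
Selections with exactly 3 intact: choose 3 of the 11 intact and 2 of the 9 cracked, C(11,3)·C(9,2) = 165·36 = 5940.
Probability = 5940/15504 = 495/1292.

495/1292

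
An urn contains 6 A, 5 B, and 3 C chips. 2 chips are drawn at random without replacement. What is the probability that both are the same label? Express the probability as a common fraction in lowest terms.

There are C(14,2) = 91 ways to draw 2 chips.
All same label: C(6,2) + C(5,2) + C(3,2) = 15 + 10 + 3 = 28.
Probability = 28/91 = 4/13.

4/13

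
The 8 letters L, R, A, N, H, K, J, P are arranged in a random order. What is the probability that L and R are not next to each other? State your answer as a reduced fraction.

There are 8! = 40320 arrangements.
Arrangements with L and R adjacent: 2·7! = 10080.
So not adjacent: 40320 − 10080 = 30240, probability 30240/40320 = 3/4.

3/4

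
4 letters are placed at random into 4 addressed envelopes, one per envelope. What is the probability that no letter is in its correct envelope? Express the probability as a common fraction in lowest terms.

3/8

There are 4! = 24 assignments.
By inclusion-exclusion, assignments with no fixed points: C(4,0)·4! − C(4,1)·3! + C(4,2)·2! − C(4,3)·1! + C(4,4)·0! = 9.
Probability = 9/24 = 3/8.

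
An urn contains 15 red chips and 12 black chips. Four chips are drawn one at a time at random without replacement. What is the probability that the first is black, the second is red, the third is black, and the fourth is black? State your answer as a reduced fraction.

11/234

Multiply the conditional probabilities at each draw: 12/27 · 15/26 · 11/25 · 10/24 = 19800/421200 = 11/234.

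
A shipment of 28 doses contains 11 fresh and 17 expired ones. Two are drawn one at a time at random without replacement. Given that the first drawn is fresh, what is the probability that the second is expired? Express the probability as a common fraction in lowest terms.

17/27

After removing one fresh, 27 remain: 10 fresh and 17 expired.
So the probability the next is expired is 17/27.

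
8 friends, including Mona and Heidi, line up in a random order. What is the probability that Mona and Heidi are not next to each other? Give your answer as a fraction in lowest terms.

There are 8! = 40320 arrangements.
Arrangements with Mona and Heidi adjacent: 2·7! = 10080.
So not adjacent: 40320 − 10080 = 30240, probability 30240/40320 = 3/4.

3/4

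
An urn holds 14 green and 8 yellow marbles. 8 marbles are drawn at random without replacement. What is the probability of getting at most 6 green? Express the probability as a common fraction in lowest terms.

Total selections: C(22,8) = 319770.
Count the complement (more than 6 green): C(14,7)·C(8,1) + C(14,8)·C(8,0) = 27456 + 3003 = 30459.
Probability = 1 − 30459/319770 = 289311/319770 = 8767/9690.

8767/9690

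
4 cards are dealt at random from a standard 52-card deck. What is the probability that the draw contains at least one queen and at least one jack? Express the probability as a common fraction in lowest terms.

There are C(52,4) = 270725 possible draws.
By inclusion-exclusion on the complements, draws missing all queens or all jacks: C(48,4) + C(48,4) − C(44,4) = 194580 + 194580 − 135751 = 253409.
So draws with at least one of each: 270725 − 253409 = 17316, probability 17316/270725 = 1332/20825.

1332/20825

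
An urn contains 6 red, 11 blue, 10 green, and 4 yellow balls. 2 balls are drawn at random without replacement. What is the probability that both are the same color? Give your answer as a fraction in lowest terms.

121/465

There are C(31,2) = 465 ways to draw 2 balls.
All same color: C(6,2) + C(11,2) + C(10,2) + C(4,2) = 15 + 55 + 45 + 6 = 121.
Probability = 121/465.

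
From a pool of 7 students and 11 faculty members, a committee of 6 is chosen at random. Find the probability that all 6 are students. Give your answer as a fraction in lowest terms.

1/2652

There are C(18,6) = 18564 possible selections.
Selections with all students: C(7,6) = 7.
Probability = 7/18564 = 1/2652.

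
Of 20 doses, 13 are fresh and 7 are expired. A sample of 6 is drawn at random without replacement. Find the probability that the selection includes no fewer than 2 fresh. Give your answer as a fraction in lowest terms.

962/969

Total selections: C(20,6) = 38760.
Count the complement (fewer than 2 fresh): C(13,0)·C(7,6) + C(13,1)·C(7,5) = 7 + 273 = 280.
Probability = 1 − 280/38760 = 38480/38760 = 962/969.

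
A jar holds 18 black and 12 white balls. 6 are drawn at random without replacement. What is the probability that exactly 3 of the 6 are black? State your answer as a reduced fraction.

Total number of selections: C(30,6) = 593775.
Selections with exactly 3 black: choose 3 of the 18 black and 3 of the 12 white, C(18,3)·C(12,3) = 816·220 = 179520.
Probability = 179520/593775 = 11968/39585.

11968/39585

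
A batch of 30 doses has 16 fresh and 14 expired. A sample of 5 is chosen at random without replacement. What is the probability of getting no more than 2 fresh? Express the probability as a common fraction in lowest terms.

113/261

There are C(30,5) = 142506 ways to choose the 5.
Favorable selections (no more than 2 fresh): C(16,0)·C(14,5) + C(16,1)·C(14,4) + C(16,2)·C(14,3) = 2002 + 16016 + 43680 = 61698.
Probability = 61698/142506 = 113/261.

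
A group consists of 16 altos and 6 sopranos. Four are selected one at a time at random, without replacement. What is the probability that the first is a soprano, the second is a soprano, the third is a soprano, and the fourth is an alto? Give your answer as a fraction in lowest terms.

16/1463

Multiply the conditional probabilities at each draw: 6/22 · 5/21 · 4/20 · 16/19 = 1920/175560 = 16/1463.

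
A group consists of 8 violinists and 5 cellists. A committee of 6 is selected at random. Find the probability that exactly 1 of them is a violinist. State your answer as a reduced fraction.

There are C(13,6) = 1716 ways to choose 6 from 13.
Selections with exactly 1 violinist: choose 1 of the 8 violinists and 5 of the 5 cellists, C(8,1)·C(5,5) = 8·1 = 8.
Probability = 8/1716 = 2/429.

2/429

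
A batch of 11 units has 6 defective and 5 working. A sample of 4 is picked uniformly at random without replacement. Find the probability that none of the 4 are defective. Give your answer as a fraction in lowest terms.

There are C(11,4) = 330 possible selections.
Selections with no defective (all working): C(5,4) = 5.
Probability = 5/330 = 1/66.

1/66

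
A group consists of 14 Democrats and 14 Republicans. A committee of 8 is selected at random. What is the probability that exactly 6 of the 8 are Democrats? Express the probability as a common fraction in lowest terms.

The sample space is all 8-subsets of the 28: C(28,8) = 3108105.
Selections with exactly 6 Democrats: choose 6 of the 14 Democrats and 2 of the 14 Republicans, C(14,6)·C(14,2) = 3003·91 = 273273.
Probability = 273273/3108105 = 91/1035.

91/1035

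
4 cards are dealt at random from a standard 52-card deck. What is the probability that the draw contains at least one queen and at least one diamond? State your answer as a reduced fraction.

52799/270725

There are C(52,4) = 270725 possible draws.
By inclusion-exclusion on the complements, draws missing all queens or all diamonds: C(48,4) + C(39,4) − C(36,4) = 194580 + 82251 − 58905 = 217926.
So draws with at least one of each: 270725 − 217926 = 52799, probability 52799/270725.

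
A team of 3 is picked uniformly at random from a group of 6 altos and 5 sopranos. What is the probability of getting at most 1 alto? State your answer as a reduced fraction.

Total selections: C(11,3) = 165.
Favorable selections (at most 1 alto): C(6,0)·C(5,3) + C(6,1)·C(5,2) = 10 + 60 = 70.
Probability = 70/165 = 14/33.

14/33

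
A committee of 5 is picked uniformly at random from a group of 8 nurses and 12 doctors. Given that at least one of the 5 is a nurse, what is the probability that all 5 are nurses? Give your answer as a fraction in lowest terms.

Work in counts. Selections with at least one nurse: C(20,5) − C(12,5) = 15504 − 792 = 14712.
Of those, selections where all 5 are nurses: C(8,5) = 56.
Conditional probability = 56/14712 = 7/1839.

7/1839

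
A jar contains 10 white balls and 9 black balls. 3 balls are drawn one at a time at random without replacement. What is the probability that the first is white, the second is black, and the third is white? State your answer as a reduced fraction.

45/323

Multiply the conditional probabilities at each draw: 10/19 · 9/18 · 9/17 = 810/5814 = 45/323.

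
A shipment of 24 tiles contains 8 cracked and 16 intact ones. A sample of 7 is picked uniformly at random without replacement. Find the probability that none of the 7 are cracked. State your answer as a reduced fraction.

There are C(24,7) = 346104 possible selections.
Selections with no cracked (all intact): C(16,7) = 11440.
Probability = 11440/346104 = 130/3933.

130/3933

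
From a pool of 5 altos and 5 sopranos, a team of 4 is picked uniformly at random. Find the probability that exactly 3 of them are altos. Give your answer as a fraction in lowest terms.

5/21

There are C(10,4) = 210 ways to choose 4 from 10.
Selections with exactly 3 altos: choose 3 of the 5 altos and 1 of the 5 sopranos, C(5,3)·C(5,1) = 10·5 = 50.
Probability = 50/210 = 5/21.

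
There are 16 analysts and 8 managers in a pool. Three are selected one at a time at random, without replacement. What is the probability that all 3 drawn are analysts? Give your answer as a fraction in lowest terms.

70/253

Multiply the conditional probabilities at each draw: 16/24 · 15/23 · 14/22 = 3360/12144 = 70/253.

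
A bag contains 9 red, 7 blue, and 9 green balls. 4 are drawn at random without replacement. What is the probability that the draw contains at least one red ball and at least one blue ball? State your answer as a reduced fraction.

There are C(25,4) = 12650 possible draws.
By inclusion-exclusion on the complements, draws missing all red or all blue: C(16,4) + C(18,4) − C(9,4) = 1820 + 3060 − 126 = 4754.
So draws with at least one of each: 12650 − 4754 = 7896, probability 7896/12650 = 3948/6325.

3948/6325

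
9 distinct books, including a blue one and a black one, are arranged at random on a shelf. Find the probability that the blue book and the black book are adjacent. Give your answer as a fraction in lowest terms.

2/9

There are 9! = 362880 arrangements.
Treat the blue book and the black book as a block: 8! arrangements of the blocks × 2 orders within the block = 2·40320 = 80640.
Probability = 80640/362880 = 2/9.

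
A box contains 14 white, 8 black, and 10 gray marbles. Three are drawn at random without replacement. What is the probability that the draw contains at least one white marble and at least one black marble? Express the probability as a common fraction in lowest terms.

There are C(32,3) = 4960 possible draws.
By inclusion-exclusion on the complements, draws missing all white or all black: C(18,3) + C(24,3) − C(10,3) = 816 + 2024 − 120 = 2720.
So draws with at least one of each: 4960 − 2720 = 2240, probability 2240/4960 = 14/31.

14/31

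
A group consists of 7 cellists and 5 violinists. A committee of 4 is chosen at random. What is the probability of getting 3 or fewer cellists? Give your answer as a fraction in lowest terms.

There are C(12,4) = 495 ways to choose the 4.
The complement is exactly 4 cellists: C(7,4)·C(5,0) = 35.
Probability = 1 − 35/495 = 460/495 = 92/99.

92/99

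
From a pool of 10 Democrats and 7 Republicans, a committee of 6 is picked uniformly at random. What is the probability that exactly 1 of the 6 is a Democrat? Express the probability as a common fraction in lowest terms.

15/884

There are C(17,6) = 12376 ways to choose 6 from 17.
Selections with exactly 1 Democrat: choose 1 of the 10 Democrats and 5 of the 7 Republicans, C(10,1)·C(7,5) = 10·21 = 210.
Probability = 210/12376 = 15/884.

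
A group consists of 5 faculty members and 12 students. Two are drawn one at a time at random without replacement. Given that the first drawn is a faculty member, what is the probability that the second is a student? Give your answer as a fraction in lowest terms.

After removing one faculty member, 16 remain: 4 faculty members and 12 students.
So the probability the next is a student is 12/16 = 3/4.

3/4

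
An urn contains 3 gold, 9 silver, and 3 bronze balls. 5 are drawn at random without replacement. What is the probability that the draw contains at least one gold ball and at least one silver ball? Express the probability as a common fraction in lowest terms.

There are C(15,5) = 3003 possible draws.
By inclusion-exclusion on the complements, draws missing all gold or all silver: C(12,5) + C(6,5) − C(3,5) = 792 + 6 − 0 = 798.
So draws with at least one of each: 3003 − 798 = 2205, probability 2205/3003 = 105/143.

105/143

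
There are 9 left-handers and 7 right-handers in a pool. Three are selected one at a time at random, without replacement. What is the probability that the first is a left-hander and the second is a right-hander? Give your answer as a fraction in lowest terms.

21/80

Multiply the conditional probabilities at each draw: 9/16 · 7/15 = 63/240 = 21/80.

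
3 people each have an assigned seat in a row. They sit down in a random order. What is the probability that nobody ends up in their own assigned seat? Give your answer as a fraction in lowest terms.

There are 3! = 6 seatings.
By inclusion-exclusion, seatings with no fixed points: C(3,0)·3! − C(3,1)·2! + C(3,2)·1! − C(3,3)·0! = 2.
Probability = 2/6 = 1/3.

1/3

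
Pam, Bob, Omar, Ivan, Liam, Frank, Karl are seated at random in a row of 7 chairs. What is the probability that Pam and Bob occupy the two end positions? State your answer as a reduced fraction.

1/21

There are 7! = 5040 arrangements.
Place Pam and Bob at the ends in 2 ways, arrange the remaining 5 in 5! = 120 ways: 2·120 = 240.
Probability = 240/5040 = 1/21.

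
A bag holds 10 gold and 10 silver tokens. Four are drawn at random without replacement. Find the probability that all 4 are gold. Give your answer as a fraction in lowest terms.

There are C(20,4) = 4845 possible selections.
Selections with all gold: C(10,4) = 210.
Probability = 210/4845 = 14/323.

14/323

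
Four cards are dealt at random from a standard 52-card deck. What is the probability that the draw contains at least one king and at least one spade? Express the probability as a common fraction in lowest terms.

52799/270725

There are C(52,4) = 270725 possible draws.
By inclusion-exclusion on the complements, draws missing all kings or all spades: C(48,4) + C(39,4) − C(36,4) = 194580 + 82251 − 58905 = 217926.
So draws with at least one of each: 270725 − 217926 = 52799, probability 52799/270725.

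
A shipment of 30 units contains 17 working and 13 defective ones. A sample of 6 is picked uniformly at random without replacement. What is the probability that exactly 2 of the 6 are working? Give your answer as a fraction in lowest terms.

There are C(30,6) = 593775 ways to choose 6 from 30.
Selections with exactly 2 working: choose 2 of the 17 working and 4 of the 13 defective, C(17,2)·C(13,4) = 136·715 = 97240.
Probability = 97240/593775 = 1496/9135.

1496/9135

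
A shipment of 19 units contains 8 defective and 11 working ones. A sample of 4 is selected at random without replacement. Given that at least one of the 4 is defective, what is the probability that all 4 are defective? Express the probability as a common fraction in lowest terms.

35/1773

Work in counts. Selections with at least one defective: C(19,4) − C(11,4) = 3876 − 330 = 3546.
Of those, selections where all 4 are defective: C(8,4) = 70.
Conditional probability = 70/3546 = 35/1773.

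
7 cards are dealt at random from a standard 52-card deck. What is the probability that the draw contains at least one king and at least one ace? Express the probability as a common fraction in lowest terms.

There are C(52,7) = 133784560 possible draws.
By inclusion-exclusion on the complements, draws missing all kings or all aces: C(48,7) + C(48,7) − C(44,7) = 73629072 + 73629072 − 38320568 = 108937576.
So draws with at least one of each: 133784560 − 108937576 = 24846984, probability 24846984/133784560 = 3105873/16723070.

3105873/16723070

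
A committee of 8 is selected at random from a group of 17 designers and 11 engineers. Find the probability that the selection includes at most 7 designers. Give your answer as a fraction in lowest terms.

Total selections: C(28,8) = 3108105.
Favorable selections (at most 7 designers): C(17,0)·C(11,8) + C(17,1)·C(11,7) + C(17,2)·C(11,6) + C(17,3)·C(11,5) + C(17,4)·C(11,4) + C(17,5)·C(11,3) + C(17,6)·C(11,2) + C(17,7)·C(11,1) = 165 + 5610 + 62832 + 314160 + 785400 + 1021020 + 680680 + 213928 = 3083795.
Probability = 3083795/3108105 = 4313/4347.

4313/4347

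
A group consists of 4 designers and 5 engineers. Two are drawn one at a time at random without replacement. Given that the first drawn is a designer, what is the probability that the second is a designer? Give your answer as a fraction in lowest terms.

After removing one designer, 8 remain: 3 designers and 5 engineers.
So the probability the next is a designer is 3/8.

3/8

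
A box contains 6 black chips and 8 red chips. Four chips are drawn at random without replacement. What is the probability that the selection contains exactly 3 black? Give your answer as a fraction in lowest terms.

160/1001

The sample space is all 4-subsets of the 14: C(14,4) = 1001.
Selections with exactly 3 black: choose 3 of the 6 black and 1 of the 8 red, C(6,3)·C(8,1) = 20·8 = 160.
Probability = 160/1001.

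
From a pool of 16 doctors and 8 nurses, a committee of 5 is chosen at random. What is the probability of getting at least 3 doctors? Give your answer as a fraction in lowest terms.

206/253

Total selections: C(24,5) = 42504.
Favorable selections (at least 3 doctors): C(16,3)·C(8,2) + C(16,4)·C(8,1) + C(16,5)·C(8,0) = 15680 + 14560 + 4368 = 34608.
Probability = 34608/42504 = 206/253.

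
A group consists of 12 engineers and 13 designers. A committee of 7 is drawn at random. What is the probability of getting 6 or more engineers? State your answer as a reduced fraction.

291/10925

Total selections: C(25,7) = 480700.
Favorable selections (6 or more engineers): C(12,6)·C(13,1) + C(12,7)·C(13,0) = 12012 + 792 = 12804.
Probability = 12804/480700 = 291/10925.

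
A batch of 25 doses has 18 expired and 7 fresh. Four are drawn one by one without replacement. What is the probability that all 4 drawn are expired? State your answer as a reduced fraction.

Multiply the conditional probabilities at each draw: 18/25 · 17/24 · 16/23 · 15/22 = 73440/303600 = 306/1265.

306/1265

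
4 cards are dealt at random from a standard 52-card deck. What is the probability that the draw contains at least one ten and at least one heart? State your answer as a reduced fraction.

52799/270725

There are C(52,4) = 270725 possible draws.
By inclusion-exclusion on the complements, draws missing all tens or all hearts: C(48,4) + C(39,4) − C(36,4) = 194580 + 82251 − 58905 = 217926.
So draws with at least one of each: 270725 − 217926 = 52799, probability 52799/270725.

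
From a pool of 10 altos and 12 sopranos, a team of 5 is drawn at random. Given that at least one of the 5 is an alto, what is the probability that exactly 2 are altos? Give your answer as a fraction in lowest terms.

Work in counts. Selections with at least one alto: C(22,5) − C(12,5) = 26334 − 792 = 25542.
Of those, selections where exactly 2 are altos: C(10,2)·C(12,3) = 45·220 = 9900.
Conditional probability = 9900/25542 = 50/129.

50/129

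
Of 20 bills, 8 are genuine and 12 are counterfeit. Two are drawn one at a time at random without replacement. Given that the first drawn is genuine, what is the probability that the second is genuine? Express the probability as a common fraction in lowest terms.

7/19

After removing one genuine, 19 remain: 7 genuine and 12 counterfeit.
So the probability the next is genuine is 7/19.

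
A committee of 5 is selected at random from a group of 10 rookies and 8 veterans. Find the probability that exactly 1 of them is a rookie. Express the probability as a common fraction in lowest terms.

25/306

The sample space is all 5-subsets of the 18: C(18,5) = 8568.
Selections with exactly 1 rookie: choose 1 of the 10 rookies and 4 of the 8 veterans, C(10,1)·C(8,4) = 10·70 = 700.
Probability = 700/8568 = 25/306.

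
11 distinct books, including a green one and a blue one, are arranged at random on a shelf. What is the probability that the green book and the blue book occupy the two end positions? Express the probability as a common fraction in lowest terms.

1/55

There are 11! = 39916800 arrangements.
Place the green book and the blue book at the ends in 2 ways, arrange the remaining 9 in 9! = 362880 ways: 2·362880 = 725760.
Probability = 725760/39916800 = 1/55.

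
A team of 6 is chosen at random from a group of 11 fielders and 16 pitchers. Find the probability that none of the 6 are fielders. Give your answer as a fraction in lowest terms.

There are C(27,6) = 296010 possible selections.
Selections with no fielders (all pitchers): C(16,6) = 8008.
Probability = 8008/296010 = 28/1035.

28/1035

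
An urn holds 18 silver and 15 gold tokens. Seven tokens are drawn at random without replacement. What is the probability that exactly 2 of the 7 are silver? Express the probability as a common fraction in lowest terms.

Total number of selections: C(33,7) = 4272048.
Selections with exactly 2 silver: choose 2 of the 18 silver and 5 of the 15 gold, C(18,2)·C(15,5) = 153·3003 = 459459.
Probability = 459459/4272048 = 1547/14384.

1547/14384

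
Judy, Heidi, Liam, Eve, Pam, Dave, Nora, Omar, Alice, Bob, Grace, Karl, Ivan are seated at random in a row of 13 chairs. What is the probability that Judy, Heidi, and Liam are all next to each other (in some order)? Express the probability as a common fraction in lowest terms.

1/26

There are 13! = 6227020800 arrangements.
Treat the three as one block: 11! placements × 3! orders within the block = 39916800·6 = 239500800.
Probability = 239500800/6227020800 = 1/26.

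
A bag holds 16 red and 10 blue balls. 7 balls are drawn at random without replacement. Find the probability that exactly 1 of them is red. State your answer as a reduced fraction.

There are C(26,7) = 657800 ways to choose 7 from 26.
Selections with exactly 1 red: choose 1 of the 16 red and 6 of the 10 blue, C(16,1)·C(10,6) = 16·210 = 3360.
Probability = 3360/657800 = 84/16445.

84/16445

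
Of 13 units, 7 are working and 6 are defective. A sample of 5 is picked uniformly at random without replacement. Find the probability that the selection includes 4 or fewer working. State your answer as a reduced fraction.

Total selections: C(13,5) = 1287.
The complement is exactly 5 working: C(7,5)·C(6,0) = 21.
Probability = 1 − 21/1287 = 1266/1287 = 422/429.

422/429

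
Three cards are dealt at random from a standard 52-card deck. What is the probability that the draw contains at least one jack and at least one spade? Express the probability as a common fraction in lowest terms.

There are C(52,3) = 22100 possible draws.
By inclusion-exclusion on the complements, draws missing all jacks or all spades: C(48,3) + C(39,3) − C(36,3) = 17296 + 9139 − 7140 = 19295.
So draws with at least one of each: 22100 − 19295 = 2805, probability 2805/22100 = 33/260.

33/260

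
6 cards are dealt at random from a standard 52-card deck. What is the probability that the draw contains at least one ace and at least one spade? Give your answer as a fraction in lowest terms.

6772177/20358520

There are C(52,6) = 20358520 possible draws.
By inclusion-exclusion on the complements, draws missing all aces or all spades: C(48,6) + C(39,6) − C(36,6) = 12271512 + 3262623 − 1947792 = 13586343.
So draws with at least one of each: 20358520 − 13586343 = 6772177, probability 6772177/20358520.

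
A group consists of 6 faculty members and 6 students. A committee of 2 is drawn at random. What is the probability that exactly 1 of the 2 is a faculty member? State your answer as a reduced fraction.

6/11

The sample space is all 2-subsets of the 12: C(12,2) = 66.
Selections with exactly 1 faculty member: choose 1 of the 6 faculty members and 1 of the 6 students, C(6,1)·C(6,1) = 6·6 = 36.
Probability = 36/66 = 6/11.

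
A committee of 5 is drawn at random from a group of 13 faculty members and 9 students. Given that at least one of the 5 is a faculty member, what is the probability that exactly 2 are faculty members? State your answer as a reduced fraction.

1/4

Work in counts. Selections with at least one faculty member: C(22,5) − C(9,5) = 26334 − 126 = 26208.
Of those, selections where exactly 2 are faculty members: C(13,2)·C(9,3) = 78·84 = 6552.
Conditional probability = 6552/26208 = 1/4.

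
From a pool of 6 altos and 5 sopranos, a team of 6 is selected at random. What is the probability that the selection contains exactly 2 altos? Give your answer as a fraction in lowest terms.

There are C(11,6) = 462 ways to choose 6 from 11.
Selections with exactly 2 altos: choose 2 of the 6 altos and 4 of the 5 sopranos, C(6,2)·C(5,4) = 15·5 = 75.
Probability = 75/462 = 25/154.

25/154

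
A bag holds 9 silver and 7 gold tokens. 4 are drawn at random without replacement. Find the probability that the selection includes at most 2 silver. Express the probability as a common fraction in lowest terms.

79/130

There are C(16,4) = 1820 ways to choose the 4.
Count the complement (more than 2 silver): C(9,3)·C(7,1) + C(9,4)·C(7,0) = 588 + 126 = 714.
Probability = 1 − 714/1820 = 1106/1820 = 79/130.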